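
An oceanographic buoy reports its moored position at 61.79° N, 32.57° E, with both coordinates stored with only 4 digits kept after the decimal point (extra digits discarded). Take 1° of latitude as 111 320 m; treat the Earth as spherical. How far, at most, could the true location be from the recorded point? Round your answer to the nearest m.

12 m

Truncating at 4 decimal places can drop up to a full unit in the last place, so each coordinate may be off by as much as 0.0001°.
North–south component: 0.0001° × 111320 = 11.132 m.
East–west component at 61.79°: 0.0001° × 111320 × cos 61.79° ≈ 0.0001 × 52621.5 ≈ 5.26215 m.
Worst case both components are at the extreme and orthogonal: √(11.132² + 5.26215²) ≈ 12.3131 m.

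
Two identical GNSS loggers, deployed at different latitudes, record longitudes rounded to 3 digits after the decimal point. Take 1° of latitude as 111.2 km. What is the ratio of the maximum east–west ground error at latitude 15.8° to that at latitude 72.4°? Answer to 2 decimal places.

Rounding to 3 decimal places leaves the longitude within ±0.0005° of the true value.
At 15.8°: 0.0005° × 111200 × cos 15.8° = 0.0005 × 111200 × 0.9622 ≈ 53.499 m.
At 72.4°: 0.0005° × 111200 × cos 72.4° = 0.0005 × 111200 × 0.3024 ≈ 16.812 m.
Ratio: 53.499 / 16.812 = cos 15.8° / cos 72.4° ≈ 3.1823.

3.18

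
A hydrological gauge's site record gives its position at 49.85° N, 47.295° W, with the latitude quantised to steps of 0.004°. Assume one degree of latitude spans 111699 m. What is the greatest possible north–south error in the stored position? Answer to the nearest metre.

223 metres

With a 0.004° grid the true value lies within half a step, ±0.004°/2 = ±0.002°, of the stored one.
So the N–S error is at most 0.002 × 111699 = 223.398 m.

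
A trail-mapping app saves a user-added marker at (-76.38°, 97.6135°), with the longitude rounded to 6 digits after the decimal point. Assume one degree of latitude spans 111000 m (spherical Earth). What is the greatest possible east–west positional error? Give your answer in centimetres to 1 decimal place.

Rounding to 6 decimal places leaves the longitude within ±5e-07° of the true value.
At latitude 76.38° a degree of longitude spans 111000 m × cos 76.38° = 111000 × 0.2355 ≈ 26138.4 m.
East–west error: 5e-07° × 26138.4 m/° ≈ 0.0130692 m.
That is 0.0130692 m = 1.3069 cm.

1.3 centimetres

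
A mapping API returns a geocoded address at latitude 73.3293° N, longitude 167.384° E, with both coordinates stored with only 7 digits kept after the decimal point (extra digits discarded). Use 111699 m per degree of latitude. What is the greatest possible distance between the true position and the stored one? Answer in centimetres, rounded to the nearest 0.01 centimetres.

Truncating at 7 decimal places can drop up to a full unit in the last place, so each coordinate may be off by as much as 1e-07°.
N–S: 1e-07° × 111699 m/° = 0.0111699 m.
E–W at 73.3293°: 1e-07° × 111699 × cos 73.3293° = 1e-07 × 111699 × 0.2869 ≈ 0.00320432 m.
The two errors are perpendicular, so the maximum displacement is √(0.0111699² + 0.00320432²) ≈ 0.0116204 m.
That is 0.0116204 m = 1.162 cm.

1.16 centimetres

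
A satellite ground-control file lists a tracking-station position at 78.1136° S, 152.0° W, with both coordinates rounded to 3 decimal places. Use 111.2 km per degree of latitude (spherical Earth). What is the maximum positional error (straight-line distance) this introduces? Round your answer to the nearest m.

57 m

Rounding to 3 decimal places leaves each coordinate within ±0.0005° of the true value.
N–S: 0.0005° × 111200 m/° = 55.6 m.
East–west component at 78.1136°: 0.0005° × 111200 × cos 78.1136° ≈ 0.0005 × 22904.1 ≈ 11.452 m.
Worst case both components are at the extreme and orthogonal: √(55.6² + 11.452²) ≈ 56.7671 m.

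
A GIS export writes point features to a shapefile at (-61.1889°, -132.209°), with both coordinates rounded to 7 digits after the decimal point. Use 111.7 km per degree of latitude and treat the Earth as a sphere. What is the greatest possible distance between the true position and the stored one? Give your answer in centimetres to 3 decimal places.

0.620 centimetres

Rounding to 7 decimal places leaves each coordinate within ±5e-08° of the true value.
N–S: 5e-08° × 111700 m/° = 0.005585 m.
Longitude error → 5e-08 × 111700 × cos 61.1889° = 5e-08 × 111700 × 0.4819 ≈ 0.00269154 m.
Combining orthogonally: (0.005585² + 0.00269154²)^½ ≈ 0.00619973 m.
That is 0.00619973 m = 0.61997 cm.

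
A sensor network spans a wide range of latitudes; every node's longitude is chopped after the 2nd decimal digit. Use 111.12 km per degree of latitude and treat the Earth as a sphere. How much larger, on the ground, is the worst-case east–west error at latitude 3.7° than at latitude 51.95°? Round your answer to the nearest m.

Truncating at 2 decimal places can drop up to a full unit in the last place, so the longitude may be off by as much as 0.01°.
Error at 3.7° = 0.01° × 111120 × cos 3.7° ≈ 1111.2 × 0.9979 = 1108.9 m.
Error at 51.95° = 0.01° × 111120 × cos 51.95° ≈ 1111.2 × 0.6163 = 684.89 m.
Difference: 1108.9 − 684.89 = 424 m.

424 m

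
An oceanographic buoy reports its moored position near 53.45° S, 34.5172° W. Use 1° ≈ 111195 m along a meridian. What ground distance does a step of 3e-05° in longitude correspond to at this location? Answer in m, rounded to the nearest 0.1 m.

One degree of longitude here spans 111195 × cos 53.45° = 111195 × 0.5955 ≈ 66219.3 m; 3e-05° of that is 1.98658 m.

2.0 m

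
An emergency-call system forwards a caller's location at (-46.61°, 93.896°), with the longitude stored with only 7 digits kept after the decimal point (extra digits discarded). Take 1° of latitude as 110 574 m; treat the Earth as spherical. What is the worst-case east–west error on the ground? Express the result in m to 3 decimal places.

0.008 m

Truncating at 7 decimal places can drop up to a full unit in the last place, so the longitude may be off by as much as 1e-07°.
At latitude 46.61° a degree of longitude spans 110574 m × cos 46.61° = 110574 × 0.6870 ≈ 75960 m.
So at most 1e-07° × 75960 ≈ 0.007596 m east–west.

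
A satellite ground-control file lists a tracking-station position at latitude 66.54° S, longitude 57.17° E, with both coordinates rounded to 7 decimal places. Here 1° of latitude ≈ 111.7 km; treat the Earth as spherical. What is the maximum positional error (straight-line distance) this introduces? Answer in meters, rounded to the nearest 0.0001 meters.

Rounding to 7 decimal places leaves each coordinate within ±5e-08° of the true value.
N–S: 5e-08° × 111700 m/° = 0.005585 m.
Longitude error → 5e-08 × 111700 × cos 66.54° = 5e-08 × 111700 × 0.3981 ≈ 0.00222344 m.
Combining orthogonally: (0.005585² + 0.00222344²)^½ ≈ 0.00601131 m.

0.0060 meters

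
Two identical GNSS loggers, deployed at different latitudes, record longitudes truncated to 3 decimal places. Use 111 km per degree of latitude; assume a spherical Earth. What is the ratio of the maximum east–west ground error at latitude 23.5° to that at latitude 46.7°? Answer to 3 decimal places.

Truncating at 3 decimal places can drop up to a full unit in the last place, so the longitude may be off by as much as 0.001°.
At 23.5°: 0.001° × 111000 × cos 23.5° = 0.001 × 111000 × 0.9171 ≈ 101.79 m.
Error at 46.7° = 0.001° × 111000 × cos 46.7° ≈ 111 × 0.6858 = 76.126 m.
The ratio reduces to cos 23.5° / cos 46.7° = 0.9171/0.6858 ≈ 1.3372.

1.337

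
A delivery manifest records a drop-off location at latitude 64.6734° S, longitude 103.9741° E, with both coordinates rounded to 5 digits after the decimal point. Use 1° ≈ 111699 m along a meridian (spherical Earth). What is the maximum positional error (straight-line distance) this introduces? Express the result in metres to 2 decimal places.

Rounding to 5 decimal places leaves each coordinate within ±5e-06° of the true value.
Latitude error → 5e-06 × 111699 = 0.558495 m along the meridian.
East–west component at 64.6734°: 5e-06° × 111699 × cos 64.6734° ≈ 5e-06 × 47782.3 ≈ 0.238912 m.
The two errors are perpendicular, so the maximum displacement is √(0.558495² + 0.238912²) ≈ 0.60745 m.

0.61 metres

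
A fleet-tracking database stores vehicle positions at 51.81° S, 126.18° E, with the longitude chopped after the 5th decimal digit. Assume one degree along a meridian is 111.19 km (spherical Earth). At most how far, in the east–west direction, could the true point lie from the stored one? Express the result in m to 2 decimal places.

0.69 m

Truncating at 5 decimal places can drop up to a full unit in the last place, so the longitude may be off by as much as 1e-05°.
At latitude 51.81° a degree of longitude spans 111190 m × cos 51.81° = 111190 × 0.6183 ≈ 68745.6 m.
East–west error: 1e-05° × 68745.6 m/° ≈ 0.687456 m.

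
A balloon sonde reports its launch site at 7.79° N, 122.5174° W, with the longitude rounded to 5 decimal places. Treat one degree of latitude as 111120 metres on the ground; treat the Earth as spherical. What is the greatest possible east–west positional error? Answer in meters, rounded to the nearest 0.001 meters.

0.550 meters

Rounding to 5 decimal places leaves the longitude within ±5e-06° of the true value.
Parallels shrink by cos φ, so at 7.79° a degree of longitude is 111120 × 0.9908 ≈ 110095 m.
East–west error: 5e-06° × 110095 m/° ≈ 0.550473 m.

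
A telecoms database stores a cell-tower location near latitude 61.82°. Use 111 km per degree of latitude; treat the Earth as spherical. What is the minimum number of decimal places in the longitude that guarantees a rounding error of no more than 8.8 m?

At 61.82° one degree of longitude covers 111000 × cos 61.82° ≈ 111000 × 0.4722 ≈ 52419 m.
Rounding to N decimal places gives at most 0.5 × 10⁻ᴺ degrees of error, i.e. 0.5 × 10⁻ᴺ × 52419 m.
Need 0.5 × 52419 × 10⁻ᴺ ≤ 8.8 → 10⁻ᴺ ≤ 3.358e-04, so N ≥ 3.47.
N = 3 would give 26.2 m (too coarse); N = 4 gives 2.62 m ≤ 8.8 m.

4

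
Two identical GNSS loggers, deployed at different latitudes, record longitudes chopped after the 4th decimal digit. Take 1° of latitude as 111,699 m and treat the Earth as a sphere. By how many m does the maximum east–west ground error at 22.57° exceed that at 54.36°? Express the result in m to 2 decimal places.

Truncating at 4 decimal places can drop up to a full unit in the last place, so the longitude may be off by as much as 0.0001°.
At 22.57°: 0.0001° × 111699 × cos 22.57° = 0.0001 × 111699 × 0.9234 ≈ 10.314 m.
Error at 54.36° = 0.0001° × 111699 × cos 54.36° ≈ 11.17 × 0.5827 = 6.5086 m.
So the lower-latitude error exceeds the higher by 10.314 − 6.5086 = 3.8058 m.

3.81 m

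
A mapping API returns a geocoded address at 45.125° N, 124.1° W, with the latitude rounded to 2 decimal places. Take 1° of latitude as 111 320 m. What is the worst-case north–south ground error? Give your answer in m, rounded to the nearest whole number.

557 m

Rounding to 2 decimal places leaves the latitude within ±0.005° of the true value.
North–south distance: 0.005° × 111320 m/° = 556.6 m.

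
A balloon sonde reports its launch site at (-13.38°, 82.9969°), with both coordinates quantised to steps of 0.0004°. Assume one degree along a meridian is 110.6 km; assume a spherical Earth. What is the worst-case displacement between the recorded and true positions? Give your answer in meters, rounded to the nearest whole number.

With a 0.0004° grid the true value lies within half a step, ±0.0004°/2 = ±0.0002°, of the stored one.
N–S: 0.0002° × 110600 m/° = 22.12 m.
E–W at 13.38°: 0.0002° × 110600 × cos 13.38° = 0.0002 × 110600 × 0.9729 ≈ 21.5196 m.
Combining orthogonally: (22.12² + 21.5196²)^½ ≈ 30.8608 m.

31 meters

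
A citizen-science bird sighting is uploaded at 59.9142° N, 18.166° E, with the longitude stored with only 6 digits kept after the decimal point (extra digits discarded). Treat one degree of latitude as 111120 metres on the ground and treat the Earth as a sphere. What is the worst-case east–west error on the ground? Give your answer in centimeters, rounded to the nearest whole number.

Truncating at 6 decimal places can drop up to a full unit in the last place, so the longitude may be off by as much as 1e-06°.
Parallels shrink by cos φ, so at 59.9142° a degree of longitude is 111120 × 0.5013 ≈ 55704 m.
Maximum E–W displacement: 1e-06 × 55704 = 0.055704 m.
That is 0.055704 m = 5.5704 cm.

6 centimeters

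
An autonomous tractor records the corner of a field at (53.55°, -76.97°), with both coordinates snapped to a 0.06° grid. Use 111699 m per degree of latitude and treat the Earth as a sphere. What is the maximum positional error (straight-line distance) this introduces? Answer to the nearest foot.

With a 0.06° grid the true value lies within half a step, ±0.06°/2 = ±0.03°, of the stored one.
Latitude error → 0.03 × 111699 = 3350.97 m along the meridian.
Longitude error → 0.03 × 111699 × cos 53.55° = 0.03 × 111699 × 0.5941 ≈ 1990.88 m.
Combining orthogonally: (3350.97² + 1990.88²)^½ ≈ 3897.77 m.
In feet: 3897.77 m ÷ 0.3048 ≈ 12788 ft.

12788 feet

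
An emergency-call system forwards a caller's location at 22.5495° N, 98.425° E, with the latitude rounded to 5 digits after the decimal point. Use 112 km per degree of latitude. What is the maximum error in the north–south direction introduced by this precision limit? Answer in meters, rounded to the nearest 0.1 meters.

0.6 meters

Rounding to 5 decimal places leaves the latitude within ±5e-06° of the true value.
So the N–S error is at most 5e-06 × 112000 = 0.56 m.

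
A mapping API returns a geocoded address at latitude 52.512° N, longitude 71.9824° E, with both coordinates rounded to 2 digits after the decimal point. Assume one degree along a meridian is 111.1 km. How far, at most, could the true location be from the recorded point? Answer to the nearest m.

Rounding to 2 decimal places leaves each coordinate within ±0.005° of the true value.
N–S: 0.005° × 111100 m/° = 555.5 m.
E–W at 52.512°: 0.005° × 111100 × cos 52.512° = 0.005 × 111100 × 0.6086 ≈ 338.075 m.
Worst case both components are at the extreme and orthogonal: √(555.5² + 338.075²) ≈ 650.288 m.

650 m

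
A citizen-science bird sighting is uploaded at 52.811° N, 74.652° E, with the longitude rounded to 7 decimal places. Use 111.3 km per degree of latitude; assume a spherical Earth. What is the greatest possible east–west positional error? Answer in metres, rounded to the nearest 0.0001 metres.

0.0034 metres

Rounding to 7 decimal places leaves the longitude within ±5e-08° of the true value.
Parallels shrink by cos φ, so at 52.811° a degree of longitude is 111300 × 0.6044 ≈ 67274.9 m.
Maximum E–W displacement: 5e-08 × 67274.9 = 0.00336374 m.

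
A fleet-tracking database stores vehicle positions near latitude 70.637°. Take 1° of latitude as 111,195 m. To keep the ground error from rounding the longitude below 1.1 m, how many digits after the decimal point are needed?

5 decimal places

At 70.637° one degree of longitude covers 111195 × cos 70.637° ≈ 111195 × 0.3316 ≈ 36866.9 m.
With N decimal places the half-ulp bound is 0.5·10⁻ᴺ°, or 0.5·10⁻ᴺ × 36866.9 m on the ground.
Setting 18433.5 × 10⁻ᴺ ≤ 1.1 gives 10ᴺ ≥ 1.676e+04, i.e. N ≥ 4.22.
So 5 decimal places suffice (0.184 m); 4 would allow up to 1.84 m.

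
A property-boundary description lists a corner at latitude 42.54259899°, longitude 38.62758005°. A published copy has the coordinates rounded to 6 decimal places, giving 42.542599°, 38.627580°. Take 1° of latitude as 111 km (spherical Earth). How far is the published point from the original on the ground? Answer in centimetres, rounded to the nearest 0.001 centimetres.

The latitude changed by -0.00000001° and the longitude by +0.00000005°.
North–south shift: -0.00000001 × 111000 = -0.00111 m.
E–W at 42.5426°: 0.00000005° × 111000 × cos 42.5426° = 0.00000005 × 111000 × 0.7368 ≈ 0.0040891 m.
Combined displacement = (0.00111² + 0.0040891²)^½ ≈ 0.00423708 m.
That is 0.00423708 m = 0.42371 cm.

0.424 centimetres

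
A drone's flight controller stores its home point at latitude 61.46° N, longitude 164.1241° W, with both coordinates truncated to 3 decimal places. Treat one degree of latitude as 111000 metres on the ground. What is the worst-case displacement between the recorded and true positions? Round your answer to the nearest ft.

404 ft

Truncating at 3 decimal places can drop up to a full unit in the last place, so each coordinate may be off by as much as 0.001°.
N–S: 0.001° × 111000 m/° = 111 m.
E–W at 61.46°: 0.001° × 111000 × cos 61.46° = 0.001 × 111000 × 0.4778 ≈ 53.0327 m.
The two errors are perpendicular, so the maximum displacement is √(111² + 53.0327²) ≈ 123.018 m.
Converting: 123.018 m × 3.2808 ft/m ≈ 403.6 ft.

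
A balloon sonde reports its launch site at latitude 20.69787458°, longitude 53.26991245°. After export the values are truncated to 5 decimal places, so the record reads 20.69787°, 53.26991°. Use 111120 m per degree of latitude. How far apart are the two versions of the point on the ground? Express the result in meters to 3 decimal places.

0.569 meters

The latitude changed by +0.00000458° and the longitude by +0.00000245°.
N–S: 0.00000458° × 111120 m/° = 0.50893 m.
E–W at 20.6979°: 0.00000245° × 111120 × cos 20.6979° = 0.00000245 × 111120 × 0.9355 ≈ 0.254673 m.
Distance: √(0.50893² + 0.254673²) ≈ 0.569094 m.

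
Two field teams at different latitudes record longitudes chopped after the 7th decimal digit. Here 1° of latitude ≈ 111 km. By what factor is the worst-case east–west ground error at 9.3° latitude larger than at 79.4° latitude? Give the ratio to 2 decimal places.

Truncating at 7 decimal places can drop up to a full unit in the last place, so the longitude may be off by as much as 1e-07°.
Error at 9.3° = 1e-07° × 111000 × cos 9.3° ≈ 0.0111 × 0.9869 = 0.010954 m.
Error at 79.4° = 1e-07° × 111000 × cos 79.4° ≈ 0.0111 × 0.1840 = 0.0020419 m.
The ratio reduces to cos 9.3° / cos 79.4° = 0.9869/0.1840 ≈ 5.3648.

5.36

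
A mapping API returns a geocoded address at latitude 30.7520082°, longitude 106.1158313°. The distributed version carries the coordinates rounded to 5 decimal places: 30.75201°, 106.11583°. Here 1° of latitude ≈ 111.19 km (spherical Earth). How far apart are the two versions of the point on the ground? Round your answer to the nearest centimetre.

The latitude changed by -0.0000018° and the longitude by +0.0000013°.
N–S: -0.0000018° × 111190 m/° = -0.200142 m.
E–W at 30.752°: 0.0000013° × 111190 × cos 30.752° = 0.0000013 × 111190 × 0.8594 ≈ 0.124222 m.
Hypotenuse of the two orthogonal shifts: √(0.200142² + 0.124222²) = 0.235559 m.
That is 0.235559 m = 23.556 cm.

24 centimetres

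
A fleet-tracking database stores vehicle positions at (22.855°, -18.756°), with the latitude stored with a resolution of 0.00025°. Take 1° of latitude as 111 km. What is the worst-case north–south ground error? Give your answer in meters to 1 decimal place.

With a 0.00025° grid the true value lies within half a step, ±0.00025°/2 = ±0.000125°, of the stored one.
Along the meridian that is 0.000125° × 111000 m/° = 13.875 m.

13.9 meters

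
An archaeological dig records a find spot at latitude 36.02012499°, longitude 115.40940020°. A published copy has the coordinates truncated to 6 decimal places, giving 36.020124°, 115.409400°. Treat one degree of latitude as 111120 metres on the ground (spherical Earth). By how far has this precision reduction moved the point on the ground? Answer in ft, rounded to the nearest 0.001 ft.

0.366 ft

Δlat = 36.02012499 − 36.020124 = +0.00000099°; Δlon = 115.40940020 − 115.409400 = +0.00000020°.
N–S: 0.00000099° × 111120 m/° = 0.110009 m.
East–west at this latitude: 0.00000020° × 111120 × cos 36.0201° ≈ 0.00000020 × 89875 = 0.017975 m.
Distance: √(0.110009² + 0.017975²) ≈ 0.111468 m.
In feet: 0.111468 m ÷ 0.3048 ≈ 0.36571 ft.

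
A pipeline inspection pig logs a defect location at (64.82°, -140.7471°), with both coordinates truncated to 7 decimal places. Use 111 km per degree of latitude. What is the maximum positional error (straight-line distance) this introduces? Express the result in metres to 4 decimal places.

0.0121 metres

Truncating at 7 decimal places can drop up to a full unit in the last place, so each coordinate may be off by as much as 1e-07°.
N–S: 1e-07° × 111000 m/° = 0.0111 m.
East–west component at 64.82°: 1e-07° × 111000 × cos 64.82° ≈ 1e-07 × 47226.4 ≈ 0.00472264 m.
The two errors are perpendicular, so the maximum displacement is √(0.0111² + 0.00472264²) ≈ 0.0120629 m.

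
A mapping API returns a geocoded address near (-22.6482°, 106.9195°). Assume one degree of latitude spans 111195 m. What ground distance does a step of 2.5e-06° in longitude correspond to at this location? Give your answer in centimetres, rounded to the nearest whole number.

One degree of longitude here spans 111195 × cos 22.6482° = 111195 × 0.9229 ≈ 102620 m; 2.5e-06° of that is 0.256551 m.
That is 0.256551 m = 25.655 cm.

26 centimetres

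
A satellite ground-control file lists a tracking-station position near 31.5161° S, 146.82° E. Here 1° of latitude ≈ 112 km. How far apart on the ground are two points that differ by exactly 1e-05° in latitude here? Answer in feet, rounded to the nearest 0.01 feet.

3.67 feet

Along a meridian 1e-05° is 1e-05 × 112000 = 1.12 m.
Converting: 1.12 m × 3.2808 ft/m ≈ 3.6745 ft.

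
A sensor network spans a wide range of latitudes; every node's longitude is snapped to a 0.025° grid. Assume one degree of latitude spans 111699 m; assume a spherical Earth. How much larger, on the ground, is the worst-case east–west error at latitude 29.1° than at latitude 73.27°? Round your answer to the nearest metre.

818 metres

With a 0.025° grid the true value lies within half a step, ±0.025°/2 = ±0.0125°, of the stored one.
Error at 29.1° = 0.0125° × 111699 × cos 29.1° ≈ 1396.2 × 0.8738 = 1220 m.
Error at 73.27° = 0.0125° × 111699 × cos 73.27° ≈ 1396.2 × 0.2879 = 401.92 m.
Difference: 1220 − 401.92 = 818.07 m.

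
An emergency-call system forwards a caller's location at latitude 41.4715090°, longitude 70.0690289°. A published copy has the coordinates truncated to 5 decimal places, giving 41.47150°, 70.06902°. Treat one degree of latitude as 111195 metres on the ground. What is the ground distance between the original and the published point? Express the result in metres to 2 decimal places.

1.25 metres

Δlat = 41.4715090 − 41.47150 = +0.0000090°; Δlon = 70.0690289 − 70.06902 = +0.0000089°.
N–S: 0.0000090° × 111195 m/° = 1.00075 m.
East–west at this latitude: 0.0000089° × 111195 × cos 41.4715° ≈ 0.0000089 × 83316.8 = 0.741519 m.
Hypotenuse of the two orthogonal shifts: √(1.00075² + 0.741519²) = 1.24554 m.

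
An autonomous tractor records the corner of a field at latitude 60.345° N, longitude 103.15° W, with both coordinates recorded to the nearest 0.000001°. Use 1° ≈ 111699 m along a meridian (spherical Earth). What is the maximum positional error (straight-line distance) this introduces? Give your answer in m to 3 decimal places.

0.062 m

Rounding to 6 decimal places leaves each coordinate within ±5e-07° of the true value.
N–S: 5e-07° × 111699 m/° = 0.0558495 m.
East–west component at 60.345°: 5e-07° × 111699 × cos 60.345° ≈ 5e-07 × 55266 ≈ 0.027633 m.
Combining orthogonally: (0.0558495² + 0.027633²)^½ ≈ 0.0623117 m.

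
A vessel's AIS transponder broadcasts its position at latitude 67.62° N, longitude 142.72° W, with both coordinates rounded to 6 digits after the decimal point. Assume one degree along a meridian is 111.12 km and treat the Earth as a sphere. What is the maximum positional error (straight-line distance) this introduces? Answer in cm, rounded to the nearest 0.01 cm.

Rounding to 6 decimal places leaves each coordinate within ±5e-07° of the true value.
North–south component: 5e-07° × 111120 = 0.05556 m.
E–W at 67.62°: 5e-07° × 111120 × cos 67.62° = 5e-07 × 111120 × 0.3807 ≈ 0.0211543 m.
The two errors are perpendicular, so the maximum displacement is √(0.05556² + 0.0211543²) ≈ 0.059451 m.
That is 0.059451 m = 5.9451 cm.

5.95 cm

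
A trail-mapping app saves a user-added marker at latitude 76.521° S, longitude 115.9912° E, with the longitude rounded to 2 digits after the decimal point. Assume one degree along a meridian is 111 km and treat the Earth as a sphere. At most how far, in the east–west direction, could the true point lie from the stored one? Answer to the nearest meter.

129 meters

Rounding to 2 decimal places leaves the longitude within ±0.005° of the true value.
Parallels shrink by cos φ, so at 76.521° a degree of longitude is 111000 × 0.2331 ≈ 25872.9 m.
Maximum E–W displacement: 0.005 × 25872.9 = 129.364 m.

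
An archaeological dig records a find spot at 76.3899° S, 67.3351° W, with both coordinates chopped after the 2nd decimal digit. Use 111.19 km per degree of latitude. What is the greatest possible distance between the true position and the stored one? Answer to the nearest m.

1142 m

Truncating at 2 decimal places can drop up to a full unit in the last place, so each coordinate may be off by as much as 0.01°.
Latitude error → 0.01 × 111190 = 1111.9 m along the meridian.
E–W at 76.3899°: 0.01° × 111190 × cos 76.3899° = 0.01 × 111190 × 0.2353 ≈ 261.645 m.
The two errors are perpendicular, so the maximum displacement is √(1111.9² + 261.645²) ≈ 1142.27 m.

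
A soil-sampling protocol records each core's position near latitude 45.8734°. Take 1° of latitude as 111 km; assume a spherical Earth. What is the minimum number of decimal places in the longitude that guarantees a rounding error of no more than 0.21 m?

6

At 45.8734° one degree of longitude covers 111000 × cos 45.8734° ≈ 111000 × 0.6962 ≈ 77283.3 m.
N decimal places → at most half a unit in the last place, 0.5 × 10⁻ᴺ° = 77283.3/2 × 10⁻ᴺ m.
Need 0.5 × 77283.3 × 10⁻ᴺ ≤ 0.21 → 10⁻ᴺ ≤ 5.435e-06, so N ≥ 5.26.
N = 5 would give 0.386 m (too coarse); N = 6 gives 0.0386 m ≤ 0.21 m.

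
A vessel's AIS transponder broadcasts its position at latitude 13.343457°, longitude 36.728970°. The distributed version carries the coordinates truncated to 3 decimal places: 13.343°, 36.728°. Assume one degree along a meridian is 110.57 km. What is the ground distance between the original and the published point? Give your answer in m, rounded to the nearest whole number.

The latitude changed by +0.000457° and the longitude by +0.000970°.
N–S: 0.000457° × 110570 m/° = 50.5305 m.
E–W at 13.343°: 0.000970° × 110570 × cos 13.343° = 0.000970 × 110570 × 0.9730 ≈ 104.358 m.
Distance: √(50.5305² + 104.358²) ≈ 115.948 m.

116 m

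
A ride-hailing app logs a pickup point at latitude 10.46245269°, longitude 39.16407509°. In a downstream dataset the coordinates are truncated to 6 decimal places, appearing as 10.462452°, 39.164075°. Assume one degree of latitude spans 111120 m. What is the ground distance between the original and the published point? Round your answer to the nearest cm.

8 cm

Δlat = 10.46245269 − 10.462452 = +0.00000069°; Δlon = 39.16407509 − 39.164075 = +0.00000009°.
N–S: 0.00000069° × 111120 m/° = 0.0766728 m.
E–W at 10.4625°: 0.00000009° × 111120 × cos 10.4625° = 0.00000009 × 111120 × 0.9834 ≈ 0.00983453 m.
Combined displacement = (0.0766728² + 0.00983453²)^½ ≈ 0.0773009 m.
That is 0.0773009 m = 7.7301 cm.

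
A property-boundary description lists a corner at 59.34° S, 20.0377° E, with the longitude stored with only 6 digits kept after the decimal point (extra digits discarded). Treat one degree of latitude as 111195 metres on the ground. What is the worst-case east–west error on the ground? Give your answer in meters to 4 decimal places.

Truncating at 6 decimal places can drop up to a full unit in the last place, so the longitude may be off by as much as 1e-06°.
Parallels shrink by cos φ, so at 59.34° a degree of longitude is 111195 × 0.5099 ≈ 56703.1 m.
Maximum E–W displacement: 1e-06 × 56703.1 = 0.0567031 m.

0.0567 meters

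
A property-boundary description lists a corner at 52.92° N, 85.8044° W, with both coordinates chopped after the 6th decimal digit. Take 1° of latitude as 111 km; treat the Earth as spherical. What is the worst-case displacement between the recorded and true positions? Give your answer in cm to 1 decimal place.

13.0 cm

Truncating at 6 decimal places can drop up to a full unit in the last place, so each coordinate may be off by as much as 1e-06°.
Latitude error → 1e-06 × 111000 = 0.111 m along the meridian.
East–west component at 52.92°: 1e-06° × 111000 × cos 52.92° ≈ 1e-06 × 66925.2 ≈ 0.0669252 m.
The two errors are perpendicular, so the maximum displacement is √(0.111² + 0.0669252²) ≈ 0.129615 m.
That is 0.129615 m = 12.961 cm.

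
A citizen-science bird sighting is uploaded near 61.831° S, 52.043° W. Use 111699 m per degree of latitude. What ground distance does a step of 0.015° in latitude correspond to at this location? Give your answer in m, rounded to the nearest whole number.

0.015° × 111699 m/° = 1675.48 m.

1675 m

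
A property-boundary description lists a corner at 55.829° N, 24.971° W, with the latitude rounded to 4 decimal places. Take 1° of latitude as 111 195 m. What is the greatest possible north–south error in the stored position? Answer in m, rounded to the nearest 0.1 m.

5.6 m

Rounding to 4 decimal places leaves the latitude within ±5e-05° of the true value.
So the N–S error is at most 5e-05 × 111195 = 5.55975 m.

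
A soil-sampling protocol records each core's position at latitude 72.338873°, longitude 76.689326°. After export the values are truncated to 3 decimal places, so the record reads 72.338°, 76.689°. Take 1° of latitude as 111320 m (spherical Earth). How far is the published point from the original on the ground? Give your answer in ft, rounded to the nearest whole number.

Δlat = 72.338873 − 72.338 = +0.000873°; Δlon = 76.689326 − 76.689 = +0.000326°.
N–S: 0.000873° × 111320 m/° = 97.1824 m.
E–W at 72.338°: 0.000326° × 111320 × cos 72.338° = 0.000326 × 111320 × 0.3034 ≈ 11.0105 m.
Combined displacement = (97.1824² + 11.0105²)^½ ≈ 97.8041 m.
Converting: 97.8041 m × 3.2808 ft/m ≈ 320.88 ft.

321 ft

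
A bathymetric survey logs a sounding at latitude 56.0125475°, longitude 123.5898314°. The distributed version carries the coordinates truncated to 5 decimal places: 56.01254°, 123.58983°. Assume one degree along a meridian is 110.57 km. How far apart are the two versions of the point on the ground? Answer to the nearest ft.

3 ft

Δlat = 56.0125475 − 56.01254 = +0.0000075°; Δlon = 123.5898314 − 123.58983 = +0.0000014°.
North–south shift: 0.0000075 × 110570 = 0.829275 m.
E–W at 56.0125°: 0.0000014° × 110570 × cos 56.0125° = 0.0000014 × 110570 × 0.5590 ≈ 0.0865339 m.
Combined displacement = (0.829275² + 0.0865339²)^½ ≈ 0.833778 m.
Converting: 0.833778 m × 3.2808 ft/m ≈ 2.7355 ft.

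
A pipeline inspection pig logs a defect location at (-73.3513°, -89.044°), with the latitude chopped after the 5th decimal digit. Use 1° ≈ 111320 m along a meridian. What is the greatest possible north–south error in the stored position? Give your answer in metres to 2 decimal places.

1.11 metres

Truncating at 5 decimal places can drop up to a full unit in the last place, so the latitude may be off by as much as 1e-05°.
Along the meridian that is 1e-05° × 111320 m/° = 1.1132 m.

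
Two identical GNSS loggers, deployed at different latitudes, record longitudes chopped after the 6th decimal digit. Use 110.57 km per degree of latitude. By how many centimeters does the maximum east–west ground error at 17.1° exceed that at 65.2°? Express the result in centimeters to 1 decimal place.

Truncating at 6 decimal places can drop up to a full unit in the last place, so the longitude may be off by as much as 1e-06°.
Error at 17.1° = 1e-06° × 110570 × cos 17.1° ≈ 0.11057 × 0.9558 = 0.10568 m.
At 65.2°: 1e-06° × 110570 × cos 65.2° = 1e-06 × 110570 × 0.4195 ≈ 0.046379 m.
Difference: 0.10568 − 0.046379 = 0.059303 m.
That is 0.0593032 m = 5.9303 cm.

5.9 centimeters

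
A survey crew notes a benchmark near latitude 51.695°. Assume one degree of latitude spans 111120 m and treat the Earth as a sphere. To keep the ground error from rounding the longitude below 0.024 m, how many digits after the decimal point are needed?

7 decimal places

At 51.695° one degree of longitude covers 111120 × cos 51.695° ≈ 111120 × 0.6198 ≈ 68877.5 m.
With N decimal places the half-ulp bound is 0.5·10⁻ᴺ°, or 0.5·10⁻ᴺ × 68877.5 m on the ground.
Need 0.5 × 68877.5 × 10⁻ᴺ ≤ 0.024 → 10⁻ᴺ ≤ 6.969e-07, so N ≥ 6.16.
So 7 decimal places suffice (0.00344 m); 6 would allow up to 0.0344 m.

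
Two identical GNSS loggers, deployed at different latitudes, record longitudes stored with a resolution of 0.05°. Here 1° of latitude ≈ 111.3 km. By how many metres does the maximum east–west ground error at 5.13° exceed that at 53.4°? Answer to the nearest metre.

1112 metres

With a 0.05° grid the true value lies within half a step, ±0.05°/2 = ±0.025°, of the stored one.
Error at 5.13° = 0.025° × 111300 × cos 5.13° ≈ 2782.5 × 0.9960 = 2771.4 m.
Error at 53.4° = 0.025° × 111300 × cos 53.4° ≈ 2782.5 × 0.5962 = 1659 m.
Difference: 2771.4 − 1659 = 1112.4 m.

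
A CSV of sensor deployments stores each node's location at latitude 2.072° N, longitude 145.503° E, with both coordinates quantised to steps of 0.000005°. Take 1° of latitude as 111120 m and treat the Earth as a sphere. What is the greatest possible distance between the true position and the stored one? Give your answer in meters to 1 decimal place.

0.4 meters

With a 0.000005° grid the true value lies within half a step, ±0.000005°/2 = ±2.5e-06°, of the stored one.
N–S: 2.5e-06° × 111120 m/° = 0.2778 m.
E–W at 2.072°: 2.5e-06° × 111120 × cos 2.072° = 2.5e-06 × 111120 × 0.9993 ≈ 0.277618 m.
Worst case both components are at the extreme and orthogonal: √(0.2778² + 0.277618²) ≈ 0.39274 m.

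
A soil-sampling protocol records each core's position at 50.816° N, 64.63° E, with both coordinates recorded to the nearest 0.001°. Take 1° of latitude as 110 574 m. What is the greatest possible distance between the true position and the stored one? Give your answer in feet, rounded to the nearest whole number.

215 feet

Rounding to 3 decimal places leaves each coordinate within ±0.0005° of the true value.
North–south component: 0.0005° × 110574 = 55.287 m.
E–W at 50.816°: 0.0005° × 110574 × cos 50.816° = 0.0005 × 110574 × 0.6318 ≈ 34.931 m.
The two errors are perpendicular, so the maximum displacement is √(55.287² + 34.931²) ≈ 65.3975 m.
Converting: 65.3975 m × 3.2808 ft/m ≈ 214.56 ft.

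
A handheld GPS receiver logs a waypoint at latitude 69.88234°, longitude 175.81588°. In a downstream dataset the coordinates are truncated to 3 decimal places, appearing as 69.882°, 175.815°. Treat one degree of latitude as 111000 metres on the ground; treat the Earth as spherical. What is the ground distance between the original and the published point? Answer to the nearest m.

The latitude changed by +0.00034° and the longitude by +0.00088°.
N–S: 0.00034° × 111000 m/° = 37.74 m.
East–west at this latitude: 0.00088° × 111000 × cos 69.882° ≈ 0.00088 × 38179 = 33.5975 m.
Distance: √(37.74² + 33.5975²) ≈ 50.5282 m.

51 m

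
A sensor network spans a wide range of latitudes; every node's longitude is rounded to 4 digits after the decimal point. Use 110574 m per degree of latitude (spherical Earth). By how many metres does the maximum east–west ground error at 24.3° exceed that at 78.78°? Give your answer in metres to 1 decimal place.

4.0 metres

Rounding to 4 decimal places leaves the longitude within ±5e-05° of the true value.
Error at 24.3° = 5e-05° × 110574 × cos 24.3° ≈ 5.5287 × 0.9114 = 5.0389 m.
Error at 78.78° = 5e-05° × 110574 × cos 78.78° ≈ 5.5287 × 0.1946 = 1.0758 m.
Difference: 5.0389 − 1.0758 = 3.9631 m.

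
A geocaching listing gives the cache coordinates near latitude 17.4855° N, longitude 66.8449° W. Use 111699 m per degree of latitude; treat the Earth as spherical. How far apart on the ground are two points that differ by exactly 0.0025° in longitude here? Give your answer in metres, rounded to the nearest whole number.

At 17.4855° a degree of longitude is 111699 × cos 17.4855° ≈ 106538 m, so 0.0025° corresponds to 266.344 m.

266 metres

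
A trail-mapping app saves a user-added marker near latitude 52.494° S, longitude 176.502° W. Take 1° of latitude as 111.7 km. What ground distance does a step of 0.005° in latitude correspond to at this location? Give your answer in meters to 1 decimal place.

Along a meridian 0.005° is 0.005 × 111700 = 558.5 m.

558.5 meters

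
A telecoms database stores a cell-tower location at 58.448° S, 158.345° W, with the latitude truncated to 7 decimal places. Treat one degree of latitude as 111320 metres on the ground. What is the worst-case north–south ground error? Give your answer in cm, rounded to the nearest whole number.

Truncating at 7 decimal places can drop up to a full unit in the last place, so the latitude may be off by as much as 1e-07°.
So the N–S error is at most 1e-07 × 111320 = 0.011132 m.
That is 0.011132 m = 1.1132 cm.

1 cm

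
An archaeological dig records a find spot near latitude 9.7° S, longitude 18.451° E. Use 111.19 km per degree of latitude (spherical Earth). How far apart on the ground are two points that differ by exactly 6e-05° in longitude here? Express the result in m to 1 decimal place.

6e-05° of longitude at 9.7° is 6e-05 × 111190 × cos 9.7° ≈ 6e-05 × 109600 = 6.57602 m.

6.6 m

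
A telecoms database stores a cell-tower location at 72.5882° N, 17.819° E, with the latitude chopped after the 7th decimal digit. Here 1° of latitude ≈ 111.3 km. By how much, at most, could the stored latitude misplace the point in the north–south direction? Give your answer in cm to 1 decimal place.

1.1 cm

Truncating at 7 decimal places can drop up to a full unit in the last place, so the latitude may be off by as much as 1e-07°.
North–south distance: 1e-07° × 111300 m/° = 0.01113 m.
That is 0.01113 m = 1.113 cm.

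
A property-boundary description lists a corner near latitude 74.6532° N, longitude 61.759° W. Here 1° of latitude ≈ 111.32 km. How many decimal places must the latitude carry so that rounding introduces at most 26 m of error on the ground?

One degree of latitude covers 111320 m.
N decimal places → at most half a unit in the last place, 0.5 × 10⁻ᴺ° = 111320/2 × 10⁻ᴺ m.
Need 0.5 × 111320 × 10⁻ᴺ ≤ 26 → 10⁻ᴺ ≤ 4.671e-04, so N ≥ 3.33.
N = 3 would give 55.7 m (too coarse); N = 4 gives 5.57 m ≤ 26 m.

4 decimal places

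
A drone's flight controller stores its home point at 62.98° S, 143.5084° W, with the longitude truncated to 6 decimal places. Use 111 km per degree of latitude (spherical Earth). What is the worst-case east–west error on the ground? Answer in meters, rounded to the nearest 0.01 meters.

0.05 meters

Truncating at 6 decimal places can drop up to a full unit in the last place, so the longitude may be off by as much as 1e-06°.
One degree of longitude at 62.98° is 111000 × cos 62.98° ≈ 111000 × 0.4543 = 50427.5 m.
So at most 1e-06° × 50427.5 ≈ 0.0504275 m east–west.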